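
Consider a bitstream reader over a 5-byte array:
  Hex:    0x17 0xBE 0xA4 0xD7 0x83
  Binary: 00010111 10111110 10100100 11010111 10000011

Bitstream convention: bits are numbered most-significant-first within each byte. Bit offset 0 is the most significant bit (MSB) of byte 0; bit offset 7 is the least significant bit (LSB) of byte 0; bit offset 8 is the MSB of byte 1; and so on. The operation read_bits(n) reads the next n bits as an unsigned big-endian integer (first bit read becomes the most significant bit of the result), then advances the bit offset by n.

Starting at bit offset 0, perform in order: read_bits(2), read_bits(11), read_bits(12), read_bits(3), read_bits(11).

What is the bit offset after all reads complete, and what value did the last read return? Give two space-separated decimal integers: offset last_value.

Read 1: bits[0:2] width=2 -> value=0 (bin 00); offset now 2 = byte 0 bit 2; 38 bits remain
Read 2: bits[2:13] width=11 -> value=759 (bin 01011110111); offset now 13 = byte 1 bit 5; 27 bits remain
Read 3: bits[13:25] width=12 -> value=3401 (bin 110101001001); offset now 25 = byte 3 bit 1; 15 bits remain
Read 4: bits[25:28] width=3 -> value=5 (bin 101); offset now 28 = byte 3 bit 4; 12 bits remain
Read 5: bits[28:39] width=11 -> value=961 (bin 01111000001); offset now 39 = byte 4 bit 7; 1 bits remain

Answer: 39 961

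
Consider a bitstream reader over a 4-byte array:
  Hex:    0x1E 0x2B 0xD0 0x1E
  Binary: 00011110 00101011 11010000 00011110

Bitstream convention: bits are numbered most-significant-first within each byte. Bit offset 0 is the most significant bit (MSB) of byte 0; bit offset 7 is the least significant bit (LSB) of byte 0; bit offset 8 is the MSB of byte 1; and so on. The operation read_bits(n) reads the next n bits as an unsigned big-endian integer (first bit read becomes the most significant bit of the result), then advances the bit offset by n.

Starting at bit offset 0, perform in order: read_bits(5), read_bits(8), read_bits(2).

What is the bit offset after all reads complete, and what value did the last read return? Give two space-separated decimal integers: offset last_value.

Read 1: bits[0:5] width=5 -> value=3 (bin 00011); offset now 5 = byte 0 bit 5; 27 bits remain
Read 2: bits[5:13] width=8 -> value=197 (bin 11000101); offset now 13 = byte 1 bit 5; 19 bits remain
Read 3: bits[13:15] width=2 -> value=1 (bin 01); offset now 15 = byte 1 bit 7; 17 bits remain

Answer: 15 1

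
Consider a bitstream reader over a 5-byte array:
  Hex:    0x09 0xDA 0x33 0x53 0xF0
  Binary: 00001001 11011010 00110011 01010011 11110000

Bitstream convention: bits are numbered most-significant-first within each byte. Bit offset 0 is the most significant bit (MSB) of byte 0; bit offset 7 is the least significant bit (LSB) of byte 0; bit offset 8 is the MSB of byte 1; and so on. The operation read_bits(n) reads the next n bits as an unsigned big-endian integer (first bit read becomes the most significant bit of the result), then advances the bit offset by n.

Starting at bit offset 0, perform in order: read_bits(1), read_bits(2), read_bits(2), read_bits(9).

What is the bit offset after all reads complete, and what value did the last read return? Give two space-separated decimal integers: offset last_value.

Answer: 14 118

Derivation:
Read 1: bits[0:1] width=1 -> value=0 (bin 0); offset now 1 = byte 0 bit 1; 39 bits remain
Read 2: bits[1:3] width=2 -> value=0 (bin 00); offset now 3 = byte 0 bit 3; 37 bits remain
Read 3: bits[3:5] width=2 -> value=1 (bin 01); offset now 5 = byte 0 bit 5; 35 bits remain
Read 4: bits[5:14] width=9 -> value=118 (bin 001110110); offset now 14 = byte 1 bit 6; 26 bits remain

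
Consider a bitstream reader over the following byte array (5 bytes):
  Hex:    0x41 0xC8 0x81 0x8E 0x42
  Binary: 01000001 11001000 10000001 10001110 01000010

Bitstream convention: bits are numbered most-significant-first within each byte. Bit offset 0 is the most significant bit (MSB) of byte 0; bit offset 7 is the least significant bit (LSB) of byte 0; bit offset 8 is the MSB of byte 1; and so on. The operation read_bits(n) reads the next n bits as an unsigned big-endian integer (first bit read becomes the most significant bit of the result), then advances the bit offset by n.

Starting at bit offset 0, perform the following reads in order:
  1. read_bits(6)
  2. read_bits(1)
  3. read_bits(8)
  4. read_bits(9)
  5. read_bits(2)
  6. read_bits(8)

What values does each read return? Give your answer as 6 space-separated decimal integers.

Answer: 16 0 228 129 2 57

Derivation:
Read 1: bits[0:6] width=6 -> value=16 (bin 010000); offset now 6 = byte 0 bit 6; 34 bits remain
Read 2: bits[6:7] width=1 -> value=0 (bin 0); offset now 7 = byte 0 bit 7; 33 bits remain
Read 3: bits[7:15] width=8 -> value=228 (bin 11100100); offset now 15 = byte 1 bit 7; 25 bits remain
Read 4: bits[15:24] width=9 -> value=129 (bin 010000001); offset now 24 = byte 3 bit 0; 16 bits remain
Read 5: bits[24:26] width=2 -> value=2 (bin 10); offset now 26 = byte 3 bit 2; 14 bits remain
Read 6: bits[26:34] width=8 -> value=57 (bin 00111001); offset now 34 = byte 4 bit 2; 6 bits remain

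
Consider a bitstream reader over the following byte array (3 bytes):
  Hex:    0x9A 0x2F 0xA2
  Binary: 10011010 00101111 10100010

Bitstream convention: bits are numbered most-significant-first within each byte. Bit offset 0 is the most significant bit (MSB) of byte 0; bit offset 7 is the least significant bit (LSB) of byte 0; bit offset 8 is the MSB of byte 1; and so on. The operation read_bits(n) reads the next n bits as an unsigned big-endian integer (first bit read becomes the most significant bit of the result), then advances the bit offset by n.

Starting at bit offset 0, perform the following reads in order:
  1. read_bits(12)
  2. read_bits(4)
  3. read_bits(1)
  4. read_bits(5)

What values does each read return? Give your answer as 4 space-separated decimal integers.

Answer: 2466 15 1 8

Derivation:
Read 1: bits[0:12] width=12 -> value=2466 (bin 100110100010); offset now 12 = byte 1 bit 4; 12 bits remain
Read 2: bits[12:16] width=4 -> value=15 (bin 1111); offset now 16 = byte 2 bit 0; 8 bits remain
Read 3: bits[16:17] width=1 -> value=1 (bin 1); offset now 17 = byte 2 bit 1; 7 bits remain
Read 4: bits[17:22] width=5 -> value=8 (bin 01000); offset now 22 = byte 2 bit 6; 2 bits remain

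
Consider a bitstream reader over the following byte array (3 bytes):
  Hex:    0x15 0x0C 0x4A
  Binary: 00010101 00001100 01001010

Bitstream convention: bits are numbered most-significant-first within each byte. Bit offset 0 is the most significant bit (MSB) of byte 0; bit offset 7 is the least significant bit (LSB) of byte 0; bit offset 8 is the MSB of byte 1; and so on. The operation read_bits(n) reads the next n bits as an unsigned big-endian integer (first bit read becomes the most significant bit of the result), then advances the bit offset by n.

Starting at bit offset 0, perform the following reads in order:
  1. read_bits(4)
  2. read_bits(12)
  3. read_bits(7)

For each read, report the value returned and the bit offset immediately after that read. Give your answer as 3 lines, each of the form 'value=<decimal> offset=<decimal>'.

Answer: value=1 offset=4
value=1292 offset=16
value=37 offset=23

Derivation:
Read 1: bits[0:4] width=4 -> value=1 (bin 0001); offset now 4 = byte 0 bit 4; 20 bits remain
Read 2: bits[4:16] width=12 -> value=1292 (bin 010100001100); offset now 16 = byte 2 bit 0; 8 bits remain
Read 3: bits[16:23] width=7 -> value=37 (bin 0100101); offset now 23 = byte 2 bit 7; 1 bits remain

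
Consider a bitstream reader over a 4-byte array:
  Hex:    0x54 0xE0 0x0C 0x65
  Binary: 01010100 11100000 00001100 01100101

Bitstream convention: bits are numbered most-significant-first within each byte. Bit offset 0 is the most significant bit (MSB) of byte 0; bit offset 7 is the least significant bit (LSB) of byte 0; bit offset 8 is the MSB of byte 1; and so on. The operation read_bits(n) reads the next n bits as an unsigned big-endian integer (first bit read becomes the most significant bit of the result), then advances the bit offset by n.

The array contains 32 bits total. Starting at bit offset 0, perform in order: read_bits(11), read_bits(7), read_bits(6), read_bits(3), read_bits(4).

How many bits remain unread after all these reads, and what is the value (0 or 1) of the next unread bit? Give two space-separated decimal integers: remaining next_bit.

Read 1: bits[0:11] width=11 -> value=679 (bin 01010100111); offset now 11 = byte 1 bit 3; 21 bits remain
Read 2: bits[11:18] width=7 -> value=0 (bin 0000000); offset now 18 = byte 2 bit 2; 14 bits remain
Read 3: bits[18:24] width=6 -> value=12 (bin 001100); offset now 24 = byte 3 bit 0; 8 bits remain
Read 4: bits[24:27] width=3 -> value=3 (bin 011); offset now 27 = byte 3 bit 3; 5 bits remain
Read 5: bits[27:31] width=4 -> value=2 (bin 0010); offset now 31 = byte 3 bit 7; 1 bits remain

Answer: 1 1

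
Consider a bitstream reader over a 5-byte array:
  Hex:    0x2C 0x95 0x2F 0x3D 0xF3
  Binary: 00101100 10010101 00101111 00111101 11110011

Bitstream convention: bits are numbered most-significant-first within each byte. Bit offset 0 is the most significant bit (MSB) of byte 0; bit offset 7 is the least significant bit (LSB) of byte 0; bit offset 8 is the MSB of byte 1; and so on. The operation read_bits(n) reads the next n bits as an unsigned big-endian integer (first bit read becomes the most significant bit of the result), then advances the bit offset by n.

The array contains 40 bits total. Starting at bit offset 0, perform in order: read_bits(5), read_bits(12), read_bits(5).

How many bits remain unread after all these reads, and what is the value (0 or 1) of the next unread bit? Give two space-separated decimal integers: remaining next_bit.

Answer: 18 1

Derivation:
Read 1: bits[0:5] width=5 -> value=5 (bin 00101); offset now 5 = byte 0 bit 5; 35 bits remain
Read 2: bits[5:17] width=12 -> value=2346 (bin 100100101010); offset now 17 = byte 2 bit 1; 23 bits remain
Read 3: bits[17:22] width=5 -> value=11 (bin 01011); offset now 22 = byte 2 bit 6; 18 bits remain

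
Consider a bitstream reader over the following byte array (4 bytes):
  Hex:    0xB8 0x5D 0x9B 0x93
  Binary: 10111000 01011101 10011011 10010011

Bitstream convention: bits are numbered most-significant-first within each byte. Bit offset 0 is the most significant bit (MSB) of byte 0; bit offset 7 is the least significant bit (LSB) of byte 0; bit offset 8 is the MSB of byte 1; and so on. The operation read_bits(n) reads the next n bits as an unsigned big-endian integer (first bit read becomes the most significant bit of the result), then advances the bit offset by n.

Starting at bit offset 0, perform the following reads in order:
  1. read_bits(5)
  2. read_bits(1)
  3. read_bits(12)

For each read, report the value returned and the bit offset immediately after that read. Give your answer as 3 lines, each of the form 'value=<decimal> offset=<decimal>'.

Read 1: bits[0:5] width=5 -> value=23 (bin 10111); offset now 5 = byte 0 bit 5; 27 bits remain
Read 2: bits[5:6] width=1 -> value=0 (bin 0); offset now 6 = byte 0 bit 6; 26 bits remain
Read 3: bits[6:18] width=12 -> value=374 (bin 000101110110); offset now 18 = byte 2 bit 2; 14 bits remain

Answer: value=23 offset=5
value=0 offset=6
value=374 offset=18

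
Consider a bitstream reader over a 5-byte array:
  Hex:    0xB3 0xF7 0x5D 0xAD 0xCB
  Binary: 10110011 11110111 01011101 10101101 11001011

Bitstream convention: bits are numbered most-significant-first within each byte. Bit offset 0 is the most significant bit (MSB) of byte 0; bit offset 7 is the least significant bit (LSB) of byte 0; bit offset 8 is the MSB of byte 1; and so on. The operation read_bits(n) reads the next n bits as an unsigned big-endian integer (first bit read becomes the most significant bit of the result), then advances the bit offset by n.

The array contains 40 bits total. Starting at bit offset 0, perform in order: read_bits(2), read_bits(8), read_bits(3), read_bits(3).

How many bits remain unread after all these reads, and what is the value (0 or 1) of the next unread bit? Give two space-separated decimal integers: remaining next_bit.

Answer: 24 0

Derivation:
Read 1: bits[0:2] width=2 -> value=2 (bin 10); offset now 2 = byte 0 bit 2; 38 bits remain
Read 2: bits[2:10] width=8 -> value=207 (bin 11001111); offset now 10 = byte 1 bit 2; 30 bits remain
Read 3: bits[10:13] width=3 -> value=6 (bin 110); offset now 13 = byte 1 bit 5; 27 bits remain
Read 4: bits[13:16] width=3 -> value=7 (bin 111); offset now 16 = byte 2 bit 0; 24 bits remain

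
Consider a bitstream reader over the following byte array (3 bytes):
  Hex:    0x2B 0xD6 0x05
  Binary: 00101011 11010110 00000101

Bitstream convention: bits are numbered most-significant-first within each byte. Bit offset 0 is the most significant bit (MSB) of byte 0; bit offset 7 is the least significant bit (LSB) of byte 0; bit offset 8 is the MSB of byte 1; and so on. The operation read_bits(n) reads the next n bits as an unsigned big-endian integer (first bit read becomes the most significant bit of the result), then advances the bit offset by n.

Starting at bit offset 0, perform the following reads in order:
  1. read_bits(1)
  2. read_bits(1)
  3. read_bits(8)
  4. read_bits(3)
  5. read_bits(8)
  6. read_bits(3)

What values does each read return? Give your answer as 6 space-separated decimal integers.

Read 1: bits[0:1] width=1 -> value=0 (bin 0); offset now 1 = byte 0 bit 1; 23 bits remain
Read 2: bits[1:2] width=1 -> value=0 (bin 0); offset now 2 = byte 0 bit 2; 22 bits remain
Read 3: bits[2:10] width=8 -> value=175 (bin 10101111); offset now 10 = byte 1 bit 2; 14 bits remain
Read 4: bits[10:13] width=3 -> value=2 (bin 010); offset now 13 = byte 1 bit 5; 11 bits remain
Read 5: bits[13:21] width=8 -> value=192 (bin 11000000); offset now 21 = byte 2 bit 5; 3 bits remain
Read 6: bits[21:24] width=3 -> value=5 (bin 101); offset now 24 = byte 3 bit 0; 0 bits remain

Answer: 0 0 175 2 192 5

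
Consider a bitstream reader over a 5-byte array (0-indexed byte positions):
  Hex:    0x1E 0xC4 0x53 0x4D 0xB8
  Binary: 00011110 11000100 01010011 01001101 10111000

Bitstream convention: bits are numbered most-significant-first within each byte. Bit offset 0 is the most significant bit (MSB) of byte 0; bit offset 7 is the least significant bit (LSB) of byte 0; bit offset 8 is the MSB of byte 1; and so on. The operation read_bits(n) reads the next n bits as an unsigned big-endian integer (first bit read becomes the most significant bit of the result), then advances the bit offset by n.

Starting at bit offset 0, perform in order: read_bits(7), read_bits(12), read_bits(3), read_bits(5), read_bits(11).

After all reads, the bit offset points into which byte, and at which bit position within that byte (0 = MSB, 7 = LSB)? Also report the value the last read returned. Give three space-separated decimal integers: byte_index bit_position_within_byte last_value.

Read 1: bits[0:7] width=7 -> value=15 (bin 0001111); offset now 7 = byte 0 bit 7; 33 bits remain
Read 2: bits[7:19] width=12 -> value=1570 (bin 011000100010); offset now 19 = byte 2 bit 3; 21 bits remain
Read 3: bits[19:22] width=3 -> value=4 (bin 100); offset now 22 = byte 2 bit 6; 18 bits remain
Read 4: bits[22:27] width=5 -> value=26 (bin 11010); offset now 27 = byte 3 bit 3; 13 bits remain
Read 5: bits[27:38] width=11 -> value=878 (bin 01101101110); offset now 38 = byte 4 bit 6; 2 bits remain

Answer: 4 6 878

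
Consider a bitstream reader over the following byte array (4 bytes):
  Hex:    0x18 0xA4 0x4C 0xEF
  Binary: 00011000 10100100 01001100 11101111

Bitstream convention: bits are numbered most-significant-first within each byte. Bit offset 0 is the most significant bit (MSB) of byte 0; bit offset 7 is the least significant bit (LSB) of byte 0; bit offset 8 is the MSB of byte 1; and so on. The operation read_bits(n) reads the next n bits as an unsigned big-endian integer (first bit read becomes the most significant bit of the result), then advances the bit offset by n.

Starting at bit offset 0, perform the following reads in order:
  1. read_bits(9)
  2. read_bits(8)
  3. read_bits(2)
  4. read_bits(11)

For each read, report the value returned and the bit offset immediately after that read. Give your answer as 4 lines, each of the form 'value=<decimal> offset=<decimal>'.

Answer: value=49 offset=9
value=72 offset=17
value=2 offset=19
value=827 offset=30

Derivation:
Read 1: bits[0:9] width=9 -> value=49 (bin 000110001); offset now 9 = byte 1 bit 1; 23 bits remain
Read 2: bits[9:17] width=8 -> value=72 (bin 01001000); offset now 17 = byte 2 bit 1; 15 bits remain
Read 3: bits[17:19] width=2 -> value=2 (bin 10); offset now 19 = byte 2 bit 3; 13 bits remain
Read 4: bits[19:30] width=11 -> value=827 (bin 01100111011); offset now 30 = byte 3 bit 6; 2 bits remain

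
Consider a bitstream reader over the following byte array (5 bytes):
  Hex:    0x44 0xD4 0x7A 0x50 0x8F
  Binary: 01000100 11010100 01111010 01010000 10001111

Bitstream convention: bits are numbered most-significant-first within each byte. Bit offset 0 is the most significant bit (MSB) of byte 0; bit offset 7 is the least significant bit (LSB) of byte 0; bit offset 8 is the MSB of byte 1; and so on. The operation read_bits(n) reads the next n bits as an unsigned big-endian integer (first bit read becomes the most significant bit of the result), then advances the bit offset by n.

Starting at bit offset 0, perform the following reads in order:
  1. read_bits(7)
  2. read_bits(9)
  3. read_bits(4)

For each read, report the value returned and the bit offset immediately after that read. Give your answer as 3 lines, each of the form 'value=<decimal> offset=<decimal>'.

Answer: value=34 offset=7
value=212 offset=16
value=7 offset=20

Derivation:
Read 1: bits[0:7] width=7 -> value=34 (bin 0100010); offset now 7 = byte 0 bit 7; 33 bits remain
Read 2: bits[7:16] width=9 -> value=212 (bin 011010100); offset now 16 = byte 2 bit 0; 24 bits remain
Read 3: bits[16:20] width=4 -> value=7 (bin 0111); offset now 20 = byte 2 bit 4; 20 bits remain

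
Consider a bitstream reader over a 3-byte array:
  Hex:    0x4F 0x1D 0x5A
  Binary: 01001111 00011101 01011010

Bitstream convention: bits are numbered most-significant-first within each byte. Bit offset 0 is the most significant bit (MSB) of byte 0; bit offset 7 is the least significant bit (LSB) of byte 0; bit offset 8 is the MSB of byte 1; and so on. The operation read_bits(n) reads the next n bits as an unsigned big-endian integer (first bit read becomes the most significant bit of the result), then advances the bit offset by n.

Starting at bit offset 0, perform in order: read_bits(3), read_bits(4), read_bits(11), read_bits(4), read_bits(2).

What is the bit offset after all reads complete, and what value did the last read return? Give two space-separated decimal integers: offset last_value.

Answer: 24 2

Derivation:
Read 1: bits[0:3] width=3 -> value=2 (bin 010); offset now 3 = byte 0 bit 3; 21 bits remain
Read 2: bits[3:7] width=4 -> value=7 (bin 0111); offset now 7 = byte 0 bit 7; 17 bits remain
Read 3: bits[7:18] width=11 -> value=1141 (bin 10001110101); offset now 18 = byte 2 bit 2; 6 bits remain
Read 4: bits[18:22] width=4 -> value=6 (bin 0110); offset now 22 = byte 2 bit 6; 2 bits remain
Read 5: bits[22:24] width=2 -> value=2 (bin 10); offset now 24 = byte 3 bit 0; 0 bits remain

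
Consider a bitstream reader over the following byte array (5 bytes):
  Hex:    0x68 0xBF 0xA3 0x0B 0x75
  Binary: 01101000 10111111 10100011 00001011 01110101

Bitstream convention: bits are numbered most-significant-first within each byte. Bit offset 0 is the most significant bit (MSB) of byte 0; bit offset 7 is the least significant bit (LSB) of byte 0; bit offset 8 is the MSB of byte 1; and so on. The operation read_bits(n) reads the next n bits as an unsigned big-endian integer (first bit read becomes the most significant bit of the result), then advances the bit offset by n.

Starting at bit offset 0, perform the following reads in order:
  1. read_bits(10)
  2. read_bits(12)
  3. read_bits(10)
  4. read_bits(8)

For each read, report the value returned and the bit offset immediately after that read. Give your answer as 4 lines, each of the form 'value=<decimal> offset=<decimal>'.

Answer: value=418 offset=10
value=4072 offset=22
value=779 offset=32
value=117 offset=40

Derivation:
Read 1: bits[0:10] width=10 -> value=418 (bin 0110100010); offset now 10 = byte 1 bit 2; 30 bits remain
Read 2: bits[10:22] width=12 -> value=4072 (bin 111111101000); offset now 22 = byte 2 bit 6; 18 bits remain
Read 3: bits[22:32] width=10 -> value=779 (bin 1100001011); offset now 32 = byte 4 bit 0; 8 bits remain
Read 4: bits[32:40] width=8 -> value=117 (bin 01110101); offset now 40 = byte 5 bit 0; 0 bits remain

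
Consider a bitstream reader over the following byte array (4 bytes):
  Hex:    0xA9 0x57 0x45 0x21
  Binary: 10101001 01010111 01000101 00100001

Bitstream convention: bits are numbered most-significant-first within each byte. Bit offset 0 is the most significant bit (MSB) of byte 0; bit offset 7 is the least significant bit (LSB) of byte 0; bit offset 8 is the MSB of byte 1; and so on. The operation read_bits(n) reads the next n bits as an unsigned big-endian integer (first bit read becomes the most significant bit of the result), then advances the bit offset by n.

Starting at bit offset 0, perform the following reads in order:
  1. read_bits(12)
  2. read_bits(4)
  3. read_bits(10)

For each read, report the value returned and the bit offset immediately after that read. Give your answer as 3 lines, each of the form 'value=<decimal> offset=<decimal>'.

Read 1: bits[0:12] width=12 -> value=2709 (bin 101010010101); offset now 12 = byte 1 bit 4; 20 bits remain
Read 2: bits[12:16] width=4 -> value=7 (bin 0111); offset now 16 = byte 2 bit 0; 16 bits remain
Read 3: bits[16:26] width=10 -> value=276 (bin 0100010100); offset now 26 = byte 3 bit 2; 6 bits remain

Answer: value=2709 offset=12
value=7 offset=16
value=276 offset=26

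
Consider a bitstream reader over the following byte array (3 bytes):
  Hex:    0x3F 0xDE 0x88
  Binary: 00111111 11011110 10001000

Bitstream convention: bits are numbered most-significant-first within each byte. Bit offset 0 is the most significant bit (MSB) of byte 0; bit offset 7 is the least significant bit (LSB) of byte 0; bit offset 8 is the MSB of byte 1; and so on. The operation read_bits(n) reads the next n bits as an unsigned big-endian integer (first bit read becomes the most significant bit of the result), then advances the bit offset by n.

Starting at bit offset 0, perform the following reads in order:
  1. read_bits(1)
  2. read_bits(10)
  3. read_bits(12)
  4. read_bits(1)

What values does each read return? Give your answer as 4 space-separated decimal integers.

Read 1: bits[0:1] width=1 -> value=0 (bin 0); offset now 1 = byte 0 bit 1; 23 bits remain
Read 2: bits[1:11] width=10 -> value=510 (bin 0111111110); offset now 11 = byte 1 bit 3; 13 bits remain
Read 3: bits[11:23] width=12 -> value=3908 (bin 111101000100); offset now 23 = byte 2 bit 7; 1 bits remain
Read 4: bits[23:24] width=1 -> value=0 (bin 0); offset now 24 = byte 3 bit 0; 0 bits remain

Answer: 0 510 3908 0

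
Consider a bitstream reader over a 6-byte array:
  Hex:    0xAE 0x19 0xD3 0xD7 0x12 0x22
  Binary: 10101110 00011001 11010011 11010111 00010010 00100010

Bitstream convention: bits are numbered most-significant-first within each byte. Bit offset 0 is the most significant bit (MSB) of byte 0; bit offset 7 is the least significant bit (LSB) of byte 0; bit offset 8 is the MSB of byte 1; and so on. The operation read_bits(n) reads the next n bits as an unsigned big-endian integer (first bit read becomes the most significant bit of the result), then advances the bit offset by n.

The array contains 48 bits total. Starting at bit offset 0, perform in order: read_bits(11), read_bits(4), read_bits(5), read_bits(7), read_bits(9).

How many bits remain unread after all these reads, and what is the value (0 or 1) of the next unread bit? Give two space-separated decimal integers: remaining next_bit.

Answer: 12 0

Derivation:
Read 1: bits[0:11] width=11 -> value=1392 (bin 10101110000); offset now 11 = byte 1 bit 3; 37 bits remain
Read 2: bits[11:15] width=4 -> value=12 (bin 1100); offset now 15 = byte 1 bit 7; 33 bits remain
Read 3: bits[15:20] width=5 -> value=29 (bin 11101); offset now 20 = byte 2 bit 4; 28 bits remain
Read 4: bits[20:27] width=7 -> value=30 (bin 0011110); offset now 27 = byte 3 bit 3; 21 bits remain
Read 5: bits[27:36] width=9 -> value=369 (bin 101110001); offset now 36 = byte 4 bit 4; 12 bits remain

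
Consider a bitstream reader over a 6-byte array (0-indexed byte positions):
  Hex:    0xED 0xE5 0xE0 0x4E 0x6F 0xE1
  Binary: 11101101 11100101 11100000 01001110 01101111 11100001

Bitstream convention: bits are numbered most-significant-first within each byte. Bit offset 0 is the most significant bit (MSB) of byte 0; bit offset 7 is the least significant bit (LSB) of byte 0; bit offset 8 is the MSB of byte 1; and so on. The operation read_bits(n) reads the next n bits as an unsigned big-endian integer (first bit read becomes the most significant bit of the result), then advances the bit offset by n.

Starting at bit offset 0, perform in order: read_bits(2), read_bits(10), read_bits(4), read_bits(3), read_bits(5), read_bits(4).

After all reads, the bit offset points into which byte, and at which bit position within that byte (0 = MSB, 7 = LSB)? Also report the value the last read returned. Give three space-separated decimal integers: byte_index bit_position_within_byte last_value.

Answer: 3 4 4

Derivation:
Read 1: bits[0:2] width=2 -> value=3 (bin 11); offset now 2 = byte 0 bit 2; 46 bits remain
Read 2: bits[2:12] width=10 -> value=734 (bin 1011011110); offset now 12 = byte 1 bit 4; 36 bits remain
Read 3: bits[12:16] width=4 -> value=5 (bin 0101); offset now 16 = byte 2 bit 0; 32 bits remain
Read 4: bits[16:19] width=3 -> value=7 (bin 111); offset now 19 = byte 2 bit 3; 29 bits remain
Read 5: bits[19:24] width=5 -> value=0 (bin 00000); offset now 24 = byte 3 bit 0; 24 bits remain
Read 6: bits[24:28] width=4 -> value=4 (bin 0100); offset now 28 = byte 3 bit 4; 20 bits remain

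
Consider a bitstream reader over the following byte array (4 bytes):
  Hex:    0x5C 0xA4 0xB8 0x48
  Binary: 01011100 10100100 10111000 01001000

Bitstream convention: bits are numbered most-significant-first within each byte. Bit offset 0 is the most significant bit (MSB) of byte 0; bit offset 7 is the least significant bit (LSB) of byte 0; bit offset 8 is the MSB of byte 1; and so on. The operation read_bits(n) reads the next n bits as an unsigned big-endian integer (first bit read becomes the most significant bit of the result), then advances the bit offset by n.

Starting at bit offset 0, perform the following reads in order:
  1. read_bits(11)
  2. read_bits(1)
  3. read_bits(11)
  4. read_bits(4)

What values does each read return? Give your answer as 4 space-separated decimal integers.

Read 1: bits[0:11] width=11 -> value=741 (bin 01011100101); offset now 11 = byte 1 bit 3; 21 bits remain
Read 2: bits[11:12] width=1 -> value=0 (bin 0); offset now 12 = byte 1 bit 4; 20 bits remain
Read 3: bits[12:23] width=11 -> value=604 (bin 01001011100); offset now 23 = byte 2 bit 7; 9 bits remain
Read 4: bits[23:27] width=4 -> value=2 (bin 0010); offset now 27 = byte 3 bit 3; 5 bits remain

Answer: 741 0 604 2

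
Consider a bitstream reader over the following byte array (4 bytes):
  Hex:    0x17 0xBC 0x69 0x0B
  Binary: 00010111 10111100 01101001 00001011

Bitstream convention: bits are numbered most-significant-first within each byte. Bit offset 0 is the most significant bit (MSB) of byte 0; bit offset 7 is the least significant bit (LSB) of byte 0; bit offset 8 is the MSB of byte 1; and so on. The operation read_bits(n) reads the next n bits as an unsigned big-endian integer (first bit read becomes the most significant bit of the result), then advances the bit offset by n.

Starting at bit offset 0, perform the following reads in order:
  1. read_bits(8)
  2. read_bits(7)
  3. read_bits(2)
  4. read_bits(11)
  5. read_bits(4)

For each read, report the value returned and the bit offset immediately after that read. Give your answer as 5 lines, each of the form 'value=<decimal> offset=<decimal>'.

Read 1: bits[0:8] width=8 -> value=23 (bin 00010111); offset now 8 = byte 1 bit 0; 24 bits remain
Read 2: bits[8:15] width=7 -> value=94 (bin 1011110); offset now 15 = byte 1 bit 7; 17 bits remain
Read 3: bits[15:17] width=2 -> value=0 (bin 00); offset now 17 = byte 2 bit 1; 15 bits remain
Read 4: bits[17:28] width=11 -> value=1680 (bin 11010010000); offset now 28 = byte 3 bit 4; 4 bits remain
Read 5: bits[28:32] width=4 -> value=11 (bin 1011); offset now 32 = byte 4 bit 0; 0 bits remain

Answer: value=23 offset=8
value=94 offset=15
value=0 offset=17
value=1680 offset=28
value=11 offset=32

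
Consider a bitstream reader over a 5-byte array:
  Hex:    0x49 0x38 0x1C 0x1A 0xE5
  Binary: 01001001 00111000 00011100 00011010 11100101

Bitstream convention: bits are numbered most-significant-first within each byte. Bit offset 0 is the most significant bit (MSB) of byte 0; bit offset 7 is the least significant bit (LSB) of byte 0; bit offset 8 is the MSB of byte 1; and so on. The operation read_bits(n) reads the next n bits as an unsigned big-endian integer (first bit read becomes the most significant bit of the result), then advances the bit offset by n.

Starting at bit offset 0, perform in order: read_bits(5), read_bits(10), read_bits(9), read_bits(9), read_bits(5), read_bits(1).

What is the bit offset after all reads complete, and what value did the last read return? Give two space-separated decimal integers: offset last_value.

Answer: 39 0

Derivation:
Read 1: bits[0:5] width=5 -> value=9 (bin 01001); offset now 5 = byte 0 bit 5; 35 bits remain
Read 2: bits[5:15] width=10 -> value=156 (bin 0010011100); offset now 15 = byte 1 bit 7; 25 bits remain
Read 3: bits[15:24] width=9 -> value=28 (bin 000011100); offset now 24 = byte 3 bit 0; 16 bits remain
Read 4: bits[24:33] width=9 -> value=53 (bin 000110101); offset now 33 = byte 4 bit 1; 7 bits remain
Read 5: bits[33:38] width=5 -> value=25 (bin 11001); offset now 38 = byte 4 bit 6; 2 bits remain
Read 6: bits[38:39] width=1 -> value=0 (bin 0); offset now 39 = byte 4 bit 7; 1 bits remain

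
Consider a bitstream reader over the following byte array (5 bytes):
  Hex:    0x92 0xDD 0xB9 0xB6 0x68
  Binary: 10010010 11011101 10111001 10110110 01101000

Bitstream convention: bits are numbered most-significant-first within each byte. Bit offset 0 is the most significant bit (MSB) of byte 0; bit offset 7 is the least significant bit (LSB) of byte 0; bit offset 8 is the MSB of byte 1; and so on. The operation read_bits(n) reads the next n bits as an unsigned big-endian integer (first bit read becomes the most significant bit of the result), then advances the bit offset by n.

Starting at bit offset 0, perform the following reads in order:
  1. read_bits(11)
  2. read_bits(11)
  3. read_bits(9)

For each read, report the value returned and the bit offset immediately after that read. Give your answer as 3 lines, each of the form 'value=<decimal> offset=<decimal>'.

Read 1: bits[0:11] width=11 -> value=1174 (bin 10010010110); offset now 11 = byte 1 bit 3; 29 bits remain
Read 2: bits[11:22] width=11 -> value=1902 (bin 11101101110); offset now 22 = byte 2 bit 6; 18 bits remain
Read 3: bits[22:31] width=9 -> value=219 (bin 011011011); offset now 31 = byte 3 bit 7; 9 bits remain

Answer: value=1174 offset=11
value=1902 offset=22
value=219 offset=31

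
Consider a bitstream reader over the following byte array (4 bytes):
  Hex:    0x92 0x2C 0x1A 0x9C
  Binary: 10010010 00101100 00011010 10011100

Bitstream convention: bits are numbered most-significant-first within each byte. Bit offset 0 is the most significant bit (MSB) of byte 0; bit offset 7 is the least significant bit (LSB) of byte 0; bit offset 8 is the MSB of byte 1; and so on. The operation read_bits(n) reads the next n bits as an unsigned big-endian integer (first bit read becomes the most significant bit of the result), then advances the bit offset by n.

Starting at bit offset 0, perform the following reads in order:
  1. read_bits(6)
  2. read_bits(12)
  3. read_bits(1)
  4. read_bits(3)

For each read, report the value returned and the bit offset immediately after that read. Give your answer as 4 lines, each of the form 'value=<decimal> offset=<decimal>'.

Answer: value=36 offset=6
value=2224 offset=18
value=0 offset=19
value=6 offset=22

Derivation:
Read 1: bits[0:6] width=6 -> value=36 (bin 100100); offset now 6 = byte 0 bit 6; 26 bits remain
Read 2: bits[6:18] width=12 -> value=2224 (bin 100010110000); offset now 18 = byte 2 bit 2; 14 bits remain
Read 3: bits[18:19] width=1 -> value=0 (bin 0); offset now 19 = byte 2 bit 3; 13 bits remain
Read 4: bits[19:22] width=3 -> value=6 (bin 110); offset now 22 = byte 2 bit 6; 10 bits remain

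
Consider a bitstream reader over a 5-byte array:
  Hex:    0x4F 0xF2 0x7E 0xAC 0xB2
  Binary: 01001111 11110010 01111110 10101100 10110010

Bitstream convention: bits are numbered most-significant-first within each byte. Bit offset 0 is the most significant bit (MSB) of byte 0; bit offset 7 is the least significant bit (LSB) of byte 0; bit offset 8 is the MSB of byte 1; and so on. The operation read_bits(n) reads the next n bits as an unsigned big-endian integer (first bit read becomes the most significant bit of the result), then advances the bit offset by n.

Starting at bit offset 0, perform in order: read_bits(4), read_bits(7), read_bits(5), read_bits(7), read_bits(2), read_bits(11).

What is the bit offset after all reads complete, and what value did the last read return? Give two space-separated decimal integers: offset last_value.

Read 1: bits[0:4] width=4 -> value=4 (bin 0100); offset now 4 = byte 0 bit 4; 36 bits remain
Read 2: bits[4:11] width=7 -> value=127 (bin 1111111); offset now 11 = byte 1 bit 3; 29 bits remain
Read 3: bits[11:16] width=5 -> value=18 (bin 10010); offset now 16 = byte 2 bit 0; 24 bits remain
Read 4: bits[16:23] width=7 -> value=63 (bin 0111111); offset now 23 = byte 2 bit 7; 17 bits remain
Read 5: bits[23:25] width=2 -> value=1 (bin 01); offset now 25 = byte 3 bit 1; 15 bits remain
Read 6: bits[25:36] width=11 -> value=715 (bin 01011001011); offset now 36 = byte 4 bit 4; 4 bits remain

Answer: 36 715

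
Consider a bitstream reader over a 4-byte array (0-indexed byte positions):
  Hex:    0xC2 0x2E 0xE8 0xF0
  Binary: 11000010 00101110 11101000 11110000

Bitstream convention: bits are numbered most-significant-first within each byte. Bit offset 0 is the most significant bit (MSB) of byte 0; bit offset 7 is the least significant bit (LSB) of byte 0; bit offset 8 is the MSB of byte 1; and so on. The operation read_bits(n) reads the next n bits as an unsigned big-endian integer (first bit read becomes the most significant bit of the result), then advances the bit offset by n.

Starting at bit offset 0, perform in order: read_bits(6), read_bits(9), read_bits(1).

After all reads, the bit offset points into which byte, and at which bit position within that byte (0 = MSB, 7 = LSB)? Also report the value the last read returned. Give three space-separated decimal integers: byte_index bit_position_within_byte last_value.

Answer: 2 0 0

Derivation:
Read 1: bits[0:6] width=6 -> value=48 (bin 110000); offset now 6 = byte 0 bit 6; 26 bits remain
Read 2: bits[6:15] width=9 -> value=279 (bin 100010111); offset now 15 = byte 1 bit 7; 17 bits remain
Read 3: bits[15:16] width=1 -> value=0 (bin 0); offset now 16 = byte 2 bit 0; 16 bits remain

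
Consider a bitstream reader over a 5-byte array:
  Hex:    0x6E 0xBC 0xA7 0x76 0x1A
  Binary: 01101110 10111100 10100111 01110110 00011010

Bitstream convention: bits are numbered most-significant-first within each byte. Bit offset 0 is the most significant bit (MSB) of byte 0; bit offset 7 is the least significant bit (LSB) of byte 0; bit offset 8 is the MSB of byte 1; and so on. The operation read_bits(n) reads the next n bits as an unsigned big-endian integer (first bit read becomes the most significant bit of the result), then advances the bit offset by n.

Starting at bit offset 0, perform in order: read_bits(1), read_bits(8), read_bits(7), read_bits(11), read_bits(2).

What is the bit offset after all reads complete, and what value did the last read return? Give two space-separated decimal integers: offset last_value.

Answer: 29 2

Derivation:
Read 1: bits[0:1] width=1 -> value=0 (bin 0); offset now 1 = byte 0 bit 1; 39 bits remain
Read 2: bits[1:9] width=8 -> value=221 (bin 11011101); offset now 9 = byte 1 bit 1; 31 bits remain
Read 3: bits[9:16] width=7 -> value=60 (bin 0111100); offset now 16 = byte 2 bit 0; 24 bits remain
Read 4: bits[16:27] width=11 -> value=1339 (bin 10100111011); offset now 27 = byte 3 bit 3; 13 bits remain
Read 5: bits[27:29] width=2 -> value=2 (bin 10); offset now 29 = byte 3 bit 5; 11 bits remain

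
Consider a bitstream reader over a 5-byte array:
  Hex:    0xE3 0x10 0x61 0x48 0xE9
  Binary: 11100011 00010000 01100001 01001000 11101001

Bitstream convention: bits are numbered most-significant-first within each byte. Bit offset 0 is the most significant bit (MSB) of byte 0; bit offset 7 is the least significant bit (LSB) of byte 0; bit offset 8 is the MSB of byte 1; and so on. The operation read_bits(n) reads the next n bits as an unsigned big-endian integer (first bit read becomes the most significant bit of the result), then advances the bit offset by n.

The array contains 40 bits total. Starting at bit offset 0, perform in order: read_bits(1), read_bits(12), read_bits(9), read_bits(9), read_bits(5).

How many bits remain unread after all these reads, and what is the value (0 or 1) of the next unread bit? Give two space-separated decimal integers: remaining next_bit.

Read 1: bits[0:1] width=1 -> value=1 (bin 1); offset now 1 = byte 0 bit 1; 39 bits remain
Read 2: bits[1:13] width=12 -> value=3170 (bin 110001100010); offset now 13 = byte 1 bit 5; 27 bits remain
Read 3: bits[13:22] width=9 -> value=24 (bin 000011000); offset now 22 = byte 2 bit 6; 18 bits remain
Read 4: bits[22:31] width=9 -> value=164 (bin 010100100); offset now 31 = byte 3 bit 7; 9 bits remain
Read 5: bits[31:36] width=5 -> value=14 (bin 01110); offset now 36 = byte 4 bit 4; 4 bits remain

Answer: 4 1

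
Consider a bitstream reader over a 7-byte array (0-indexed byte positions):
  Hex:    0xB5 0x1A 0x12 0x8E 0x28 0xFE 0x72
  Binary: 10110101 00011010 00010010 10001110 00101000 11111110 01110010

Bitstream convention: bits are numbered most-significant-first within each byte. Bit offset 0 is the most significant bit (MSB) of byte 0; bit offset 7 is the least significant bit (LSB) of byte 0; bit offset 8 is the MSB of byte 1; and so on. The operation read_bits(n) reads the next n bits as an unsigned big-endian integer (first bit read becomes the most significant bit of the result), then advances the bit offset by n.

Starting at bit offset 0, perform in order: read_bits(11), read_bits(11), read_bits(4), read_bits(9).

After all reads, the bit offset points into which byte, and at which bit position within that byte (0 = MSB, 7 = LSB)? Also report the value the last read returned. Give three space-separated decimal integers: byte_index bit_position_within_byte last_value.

Answer: 4 3 113

Derivation:
Read 1: bits[0:11] width=11 -> value=1448 (bin 10110101000); offset now 11 = byte 1 bit 3; 45 bits remain
Read 2: bits[11:22] width=11 -> value=1668 (bin 11010000100); offset now 22 = byte 2 bit 6; 34 bits remain
Read 3: bits[22:26] width=4 -> value=10 (bin 1010); offset now 26 = byte 3 bit 2; 30 bits remain
Read 4: bits[26:35] width=9 -> value=113 (bin 001110001); offset now 35 = byte 4 bit 3; 21 bits remain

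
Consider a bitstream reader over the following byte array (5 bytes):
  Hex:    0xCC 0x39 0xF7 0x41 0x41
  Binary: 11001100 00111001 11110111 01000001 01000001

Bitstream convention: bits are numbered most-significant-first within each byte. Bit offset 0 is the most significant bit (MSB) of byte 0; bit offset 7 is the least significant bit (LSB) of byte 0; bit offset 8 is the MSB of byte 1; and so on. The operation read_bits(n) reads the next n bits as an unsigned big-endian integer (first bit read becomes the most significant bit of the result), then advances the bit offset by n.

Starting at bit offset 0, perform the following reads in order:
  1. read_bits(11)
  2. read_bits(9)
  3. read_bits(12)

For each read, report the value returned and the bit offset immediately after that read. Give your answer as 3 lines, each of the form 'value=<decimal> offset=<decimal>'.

Read 1: bits[0:11] width=11 -> value=1633 (bin 11001100001); offset now 11 = byte 1 bit 3; 29 bits remain
Read 2: bits[11:20] width=9 -> value=415 (bin 110011111); offset now 20 = byte 2 bit 4; 20 bits remain
Read 3: bits[20:32] width=12 -> value=1857 (bin 011101000001); offset now 32 = byte 4 bit 0; 8 bits remain

Answer: value=1633 offset=11
value=415 offset=20
value=1857 offset=32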